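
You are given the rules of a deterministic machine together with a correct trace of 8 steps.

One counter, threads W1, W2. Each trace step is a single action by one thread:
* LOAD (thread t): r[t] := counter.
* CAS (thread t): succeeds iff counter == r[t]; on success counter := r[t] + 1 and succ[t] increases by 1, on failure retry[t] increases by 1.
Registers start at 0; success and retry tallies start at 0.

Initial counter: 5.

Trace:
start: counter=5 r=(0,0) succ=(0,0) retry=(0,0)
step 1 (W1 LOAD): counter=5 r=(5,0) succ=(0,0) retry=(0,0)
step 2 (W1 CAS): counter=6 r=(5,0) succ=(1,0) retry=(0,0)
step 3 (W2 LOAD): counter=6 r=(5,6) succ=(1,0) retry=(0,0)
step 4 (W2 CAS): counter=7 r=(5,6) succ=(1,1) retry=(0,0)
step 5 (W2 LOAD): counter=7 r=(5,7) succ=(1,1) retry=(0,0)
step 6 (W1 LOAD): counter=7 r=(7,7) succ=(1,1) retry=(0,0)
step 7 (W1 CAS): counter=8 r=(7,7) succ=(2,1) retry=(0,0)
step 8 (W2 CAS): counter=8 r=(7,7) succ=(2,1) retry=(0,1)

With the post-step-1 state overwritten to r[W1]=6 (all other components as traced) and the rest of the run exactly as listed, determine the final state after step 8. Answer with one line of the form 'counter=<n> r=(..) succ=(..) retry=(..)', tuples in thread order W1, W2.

state after step 1 := counter=5 r=(6,0) succ=(0,0) retry=(0,0)
step 2 (W1 CAS): counter=5 r=(6,0) succ=(0,0) retry=(1,0)
step 3 (W2 LOAD): counter=5 r=(6,5) succ=(0,0) retry=(1,0)
step 4 (W2 CAS): counter=6 r=(6,5) succ=(0,1) retry=(1,0)
step 5 (W2 LOAD): counter=6 r=(6,6) succ=(0,1) retry=(1,0)
step 6 (W1 LOAD): counter=6 r=(6,6) succ=(0,1) retry=(1,0)
step 7 (W1 CAS): counter=7 r=(6,6) succ=(1,1) retry=(1,0)
step 8 (W2 CAS): counter=7 r=(6,6) succ=(1,1) retry=(1,1)

counter=7 r=(6,6) succ=(1,1) retry=(1,1)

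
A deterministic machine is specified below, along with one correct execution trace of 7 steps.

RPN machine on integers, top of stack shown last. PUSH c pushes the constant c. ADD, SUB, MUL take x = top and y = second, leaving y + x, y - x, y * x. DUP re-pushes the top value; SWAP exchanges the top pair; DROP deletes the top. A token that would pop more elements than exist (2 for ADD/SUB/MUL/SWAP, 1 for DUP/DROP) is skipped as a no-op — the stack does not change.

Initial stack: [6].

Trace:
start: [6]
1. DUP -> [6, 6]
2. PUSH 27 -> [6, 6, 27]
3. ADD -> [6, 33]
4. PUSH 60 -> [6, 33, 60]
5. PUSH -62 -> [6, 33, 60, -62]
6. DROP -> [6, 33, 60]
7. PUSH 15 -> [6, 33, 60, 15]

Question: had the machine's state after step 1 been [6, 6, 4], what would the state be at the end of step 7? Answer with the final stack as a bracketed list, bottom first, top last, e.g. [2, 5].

state after step 1 := [6, 6, 4]
2. PUSH 27 -> [6, 6, 4, 27]
3. ADD -> [6, 6, 31]
4. PUSH 60 -> [6, 6, 31, 60]
5. PUSH -62 -> [6, 6, 31, 60, -62]
6. DROP -> [6, 6, 31, 60]
7. PUSH 15 -> [6, 6, 31, 60, 15]

[6, 6, 31, 60, 15]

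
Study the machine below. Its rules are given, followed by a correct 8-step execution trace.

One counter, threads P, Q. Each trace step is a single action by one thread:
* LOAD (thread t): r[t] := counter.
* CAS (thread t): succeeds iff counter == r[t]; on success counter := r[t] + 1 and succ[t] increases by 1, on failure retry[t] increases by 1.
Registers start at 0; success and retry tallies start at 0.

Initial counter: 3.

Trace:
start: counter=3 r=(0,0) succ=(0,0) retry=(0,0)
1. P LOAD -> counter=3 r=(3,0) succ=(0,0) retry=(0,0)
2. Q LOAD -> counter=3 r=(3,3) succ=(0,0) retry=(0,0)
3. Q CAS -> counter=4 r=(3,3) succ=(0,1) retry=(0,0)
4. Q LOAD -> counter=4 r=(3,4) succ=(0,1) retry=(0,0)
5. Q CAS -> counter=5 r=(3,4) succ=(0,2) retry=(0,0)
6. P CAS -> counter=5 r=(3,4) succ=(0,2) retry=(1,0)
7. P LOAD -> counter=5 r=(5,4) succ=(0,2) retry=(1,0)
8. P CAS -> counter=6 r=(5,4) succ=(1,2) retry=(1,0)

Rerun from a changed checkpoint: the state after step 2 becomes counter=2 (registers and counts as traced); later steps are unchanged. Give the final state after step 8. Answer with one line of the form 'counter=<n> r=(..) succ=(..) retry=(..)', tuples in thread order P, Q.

counter=5 r=(4,2) succ=(2,1) retry=(0,1)

state after step 2 := counter=2 r=(3,3) succ=(0,0) retry=(0,0)
3. Q CAS -> counter=2 r=(3,3) succ=(0,0) retry=(0,1)
4. Q LOAD -> counter=2 r=(3,2) succ=(0,0) retry=(0,1)
5. Q CAS -> counter=3 r=(3,2) succ=(0,1) retry=(0,1)
6. P CAS -> counter=4 r=(3,2) succ=(1,1) retry=(0,1)
7. P LOAD -> counter=4 r=(4,2) succ=(1,1) retry=(0,1)
8. P CAS -> counter=5 r=(4,2) succ=(2,1) retry=(0,1)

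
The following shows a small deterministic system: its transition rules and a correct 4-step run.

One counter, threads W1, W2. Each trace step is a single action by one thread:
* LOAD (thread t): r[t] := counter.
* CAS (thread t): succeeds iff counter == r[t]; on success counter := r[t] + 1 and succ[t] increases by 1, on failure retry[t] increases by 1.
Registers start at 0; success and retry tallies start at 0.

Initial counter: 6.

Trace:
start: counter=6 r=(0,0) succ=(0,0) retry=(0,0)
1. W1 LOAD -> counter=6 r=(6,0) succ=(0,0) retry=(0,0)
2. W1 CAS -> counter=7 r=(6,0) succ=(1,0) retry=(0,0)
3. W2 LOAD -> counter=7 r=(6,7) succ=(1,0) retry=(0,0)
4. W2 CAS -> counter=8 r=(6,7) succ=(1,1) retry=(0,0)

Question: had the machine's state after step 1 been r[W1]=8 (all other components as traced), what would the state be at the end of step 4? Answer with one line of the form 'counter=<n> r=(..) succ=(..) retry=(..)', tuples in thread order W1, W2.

counter=7 r=(8,6) succ=(0,1) retry=(1,0)

state after step 1 := counter=6 r=(8,0) succ=(0,0) retry=(0,0)
2. W1 CAS -> counter=6 r=(8,0) succ=(0,0) retry=(1,0)
3. W2 LOAD -> counter=6 r=(8,6) succ=(0,0) retry=(1,0)
4. W2 CAS -> counter=7 r=(8,6) succ=(0,1) retry=(1,0)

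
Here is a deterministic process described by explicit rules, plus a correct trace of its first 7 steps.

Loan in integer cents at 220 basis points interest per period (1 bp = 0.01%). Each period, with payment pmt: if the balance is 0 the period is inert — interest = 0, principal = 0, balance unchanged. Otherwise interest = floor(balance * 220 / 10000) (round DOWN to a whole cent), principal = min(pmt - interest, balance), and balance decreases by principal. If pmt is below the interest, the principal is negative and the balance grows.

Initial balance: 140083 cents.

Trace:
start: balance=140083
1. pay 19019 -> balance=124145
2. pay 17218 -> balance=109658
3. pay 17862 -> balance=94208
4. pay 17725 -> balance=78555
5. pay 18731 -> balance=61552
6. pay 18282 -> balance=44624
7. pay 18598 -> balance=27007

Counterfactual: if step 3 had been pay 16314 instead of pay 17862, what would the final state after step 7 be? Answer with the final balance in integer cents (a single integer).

28696

(re-executing from step 3 with the substitution; state before step 3: balance=109658)
3. pay 16314 -> balance=95756
4. pay 17725 -> balance=80137
5. pay 18731 -> balance=63169
6. pay 18282 -> balance=46276
7. pay 18598 -> balance=28696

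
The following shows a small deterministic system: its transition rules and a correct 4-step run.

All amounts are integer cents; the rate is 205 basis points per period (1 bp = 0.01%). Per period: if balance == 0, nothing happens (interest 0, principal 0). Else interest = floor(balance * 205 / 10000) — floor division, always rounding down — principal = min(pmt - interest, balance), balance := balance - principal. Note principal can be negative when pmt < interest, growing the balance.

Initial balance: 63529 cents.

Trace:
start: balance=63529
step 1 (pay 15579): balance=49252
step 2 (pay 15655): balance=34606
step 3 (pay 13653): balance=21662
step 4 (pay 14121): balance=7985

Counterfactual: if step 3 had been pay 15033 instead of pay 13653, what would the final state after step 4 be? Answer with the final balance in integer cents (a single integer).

6576

(re-executing from step 3 with the substitution; state before step 3: balance=34606)
step 3 (pay 15033): balance=20282
step 4 (pay 14121): balance=6576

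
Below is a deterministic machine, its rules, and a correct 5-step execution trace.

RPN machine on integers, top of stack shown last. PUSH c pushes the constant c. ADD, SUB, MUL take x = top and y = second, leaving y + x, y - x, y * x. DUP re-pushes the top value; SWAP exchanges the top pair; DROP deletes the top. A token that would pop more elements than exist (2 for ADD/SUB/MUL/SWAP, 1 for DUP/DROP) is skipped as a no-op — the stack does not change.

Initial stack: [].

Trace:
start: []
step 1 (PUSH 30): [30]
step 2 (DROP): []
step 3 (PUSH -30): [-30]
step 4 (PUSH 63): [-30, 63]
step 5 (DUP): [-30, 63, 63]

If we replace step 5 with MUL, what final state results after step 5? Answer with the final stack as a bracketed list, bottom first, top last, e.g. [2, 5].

(re-executing from step 5 with the substitution; state before step 5: [-30, 63])
step 5 (MUL): [-1890]

[-1890]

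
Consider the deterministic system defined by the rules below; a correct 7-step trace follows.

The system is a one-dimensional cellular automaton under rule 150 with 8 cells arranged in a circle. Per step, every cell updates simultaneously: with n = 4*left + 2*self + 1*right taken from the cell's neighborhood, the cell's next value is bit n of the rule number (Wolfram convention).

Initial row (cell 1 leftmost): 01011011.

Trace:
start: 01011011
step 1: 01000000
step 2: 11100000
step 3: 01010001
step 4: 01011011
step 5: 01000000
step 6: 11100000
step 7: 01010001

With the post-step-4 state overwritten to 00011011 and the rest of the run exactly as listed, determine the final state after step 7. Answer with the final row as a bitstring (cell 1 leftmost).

state after step 4 := 00011011
step 5: 10100000
step 6: 10110001
step 7: 00001010

00001010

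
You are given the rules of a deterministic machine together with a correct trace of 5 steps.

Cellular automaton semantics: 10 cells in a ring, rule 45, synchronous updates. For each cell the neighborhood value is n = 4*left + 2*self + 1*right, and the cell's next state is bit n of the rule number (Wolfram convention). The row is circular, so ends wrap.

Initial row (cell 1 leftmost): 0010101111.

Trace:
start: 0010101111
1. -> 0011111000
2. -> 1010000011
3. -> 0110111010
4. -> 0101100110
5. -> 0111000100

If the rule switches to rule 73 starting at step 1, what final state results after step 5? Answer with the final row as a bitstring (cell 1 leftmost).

0111100000

(re-executing steps 1..5 under rule 73; state before step 1: 0010101111)
1. -> 0000001001
2. -> 0111100000
3. -> 0100101111
4. -> 0000001001
5. -> 0111100000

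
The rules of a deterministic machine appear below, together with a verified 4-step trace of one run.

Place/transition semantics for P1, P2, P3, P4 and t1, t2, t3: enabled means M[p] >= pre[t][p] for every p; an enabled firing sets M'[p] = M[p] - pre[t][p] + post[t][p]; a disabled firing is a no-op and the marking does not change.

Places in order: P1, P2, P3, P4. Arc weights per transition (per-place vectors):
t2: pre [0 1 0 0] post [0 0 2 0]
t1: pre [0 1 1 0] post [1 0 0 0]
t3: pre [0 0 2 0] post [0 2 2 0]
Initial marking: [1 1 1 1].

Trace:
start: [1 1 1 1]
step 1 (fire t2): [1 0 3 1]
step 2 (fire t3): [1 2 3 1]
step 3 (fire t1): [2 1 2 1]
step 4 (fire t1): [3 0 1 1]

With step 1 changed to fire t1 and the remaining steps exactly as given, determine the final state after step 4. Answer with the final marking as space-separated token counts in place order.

2 0 0 1

(re-executing from step 1 with the substitution; state before step 1: [1 1 1 1])
step 1 (fire t1): [2 0 0 1]
step 2 (fire t3): [2 0 0 1]
step 3 (fire t1): [2 0 0 1]
step 4 (fire t1): [2 0 0 1]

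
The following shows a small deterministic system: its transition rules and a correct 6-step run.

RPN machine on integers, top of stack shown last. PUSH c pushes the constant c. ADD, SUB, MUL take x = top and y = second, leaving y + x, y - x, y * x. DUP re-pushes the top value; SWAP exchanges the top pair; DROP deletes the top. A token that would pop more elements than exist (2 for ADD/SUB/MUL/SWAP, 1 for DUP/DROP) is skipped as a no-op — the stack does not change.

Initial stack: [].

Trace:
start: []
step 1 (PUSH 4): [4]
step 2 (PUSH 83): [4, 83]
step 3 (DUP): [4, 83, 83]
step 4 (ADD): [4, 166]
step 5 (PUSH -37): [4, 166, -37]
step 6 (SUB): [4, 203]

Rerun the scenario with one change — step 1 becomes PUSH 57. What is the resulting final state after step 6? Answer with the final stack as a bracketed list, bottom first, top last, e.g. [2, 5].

(re-executing from step 1 with the substitution; state before step 1: [])
step 1 (PUSH 57): [57]
step 2 (PUSH 83): [57, 83]
step 3 (DUP): [57, 83, 83]
step 4 (ADD): [57, 166]
step 5 (PUSH -37): [57, 166, -37]
step 6 (SUB): [57, 203]

[57, 203]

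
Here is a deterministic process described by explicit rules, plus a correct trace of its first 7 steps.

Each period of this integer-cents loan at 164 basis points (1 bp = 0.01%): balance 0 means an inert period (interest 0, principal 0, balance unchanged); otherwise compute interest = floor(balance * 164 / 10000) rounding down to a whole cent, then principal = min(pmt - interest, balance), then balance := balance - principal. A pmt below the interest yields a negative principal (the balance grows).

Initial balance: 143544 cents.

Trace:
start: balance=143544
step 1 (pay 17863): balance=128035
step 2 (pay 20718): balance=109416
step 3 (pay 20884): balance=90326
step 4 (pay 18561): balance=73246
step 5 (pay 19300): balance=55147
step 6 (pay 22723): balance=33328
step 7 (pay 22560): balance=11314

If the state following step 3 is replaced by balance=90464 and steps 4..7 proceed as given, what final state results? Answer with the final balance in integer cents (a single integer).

state after step 3 := balance=90464
step 4 (pay 18561): balance=73386
step 5 (pay 19300): balance=55289
step 6 (pay 22723): balance=33472
step 7 (pay 22560): balance=11460

11460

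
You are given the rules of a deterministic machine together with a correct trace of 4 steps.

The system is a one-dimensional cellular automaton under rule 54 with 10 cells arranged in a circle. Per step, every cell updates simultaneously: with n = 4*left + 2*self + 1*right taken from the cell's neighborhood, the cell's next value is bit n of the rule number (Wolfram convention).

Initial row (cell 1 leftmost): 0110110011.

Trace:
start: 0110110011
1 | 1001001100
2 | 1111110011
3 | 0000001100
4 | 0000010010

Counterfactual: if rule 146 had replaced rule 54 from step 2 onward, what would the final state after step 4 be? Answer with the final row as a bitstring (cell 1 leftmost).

0000010010

(re-executing steps 2..4 under rule 146; state before step 2: 1001001100)
2 | 0110110011
3 | 0000001100
4 | 0000010010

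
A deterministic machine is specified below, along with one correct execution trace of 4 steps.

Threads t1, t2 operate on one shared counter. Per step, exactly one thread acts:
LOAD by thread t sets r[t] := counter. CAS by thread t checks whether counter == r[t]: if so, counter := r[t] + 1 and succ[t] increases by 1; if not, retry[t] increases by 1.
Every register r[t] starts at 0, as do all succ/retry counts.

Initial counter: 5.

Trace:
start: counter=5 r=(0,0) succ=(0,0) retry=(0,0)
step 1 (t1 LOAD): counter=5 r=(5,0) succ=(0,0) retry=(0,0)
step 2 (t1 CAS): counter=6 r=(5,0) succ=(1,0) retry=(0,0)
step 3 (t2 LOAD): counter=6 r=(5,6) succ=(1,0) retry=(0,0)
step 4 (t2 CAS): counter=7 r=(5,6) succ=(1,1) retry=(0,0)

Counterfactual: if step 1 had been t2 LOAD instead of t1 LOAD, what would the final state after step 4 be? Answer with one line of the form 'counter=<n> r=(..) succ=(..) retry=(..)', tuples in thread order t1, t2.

(re-executing from step 1 with the substitution; state before step 1: counter=5 r=(0,0) succ=(0,0) retry=(0,0))
step 1 (t2 LOAD): counter=5 r=(0,5) succ=(0,0) retry=(0,0)
step 2 (t1 CAS): counter=5 r=(0,5) succ=(0,0) retry=(1,0)
step 3 (t2 LOAD): counter=5 r=(0,5) succ=(0,0) retry=(1,0)
step 4 (t2 CAS): counter=6 r=(0,5) succ=(0,1) retry=(1,0)

counter=6 r=(0,5) succ=(0,1) retry=(1,0)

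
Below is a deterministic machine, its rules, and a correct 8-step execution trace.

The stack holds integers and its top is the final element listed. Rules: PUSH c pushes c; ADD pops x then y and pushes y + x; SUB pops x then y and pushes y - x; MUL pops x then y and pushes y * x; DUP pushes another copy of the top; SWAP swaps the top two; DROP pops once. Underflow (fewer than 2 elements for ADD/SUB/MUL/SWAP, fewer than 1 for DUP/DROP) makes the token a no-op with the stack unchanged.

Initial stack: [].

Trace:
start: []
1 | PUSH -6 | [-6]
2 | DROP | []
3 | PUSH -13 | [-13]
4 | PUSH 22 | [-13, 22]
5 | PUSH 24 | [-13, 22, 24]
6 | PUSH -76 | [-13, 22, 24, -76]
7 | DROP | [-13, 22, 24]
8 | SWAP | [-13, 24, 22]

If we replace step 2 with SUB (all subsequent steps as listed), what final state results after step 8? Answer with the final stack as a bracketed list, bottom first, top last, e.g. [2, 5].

[-6, -13, 24, 22]

(re-executing from step 2 with the substitution; state before step 2: [-6])
2 | SUB | [-6]
3 | PUSH -13 | [-6, -13]
4 | PUSH 22 | [-6, -13, 22]
5 | PUSH 24 | [-6, -13, 22, 24]
6 | PUSH -76 | [-6, -13, 22, 24, -76]
7 | DROP | [-6, -13, 22, 24]
8 | SWAP | [-6, -13, 24, 22]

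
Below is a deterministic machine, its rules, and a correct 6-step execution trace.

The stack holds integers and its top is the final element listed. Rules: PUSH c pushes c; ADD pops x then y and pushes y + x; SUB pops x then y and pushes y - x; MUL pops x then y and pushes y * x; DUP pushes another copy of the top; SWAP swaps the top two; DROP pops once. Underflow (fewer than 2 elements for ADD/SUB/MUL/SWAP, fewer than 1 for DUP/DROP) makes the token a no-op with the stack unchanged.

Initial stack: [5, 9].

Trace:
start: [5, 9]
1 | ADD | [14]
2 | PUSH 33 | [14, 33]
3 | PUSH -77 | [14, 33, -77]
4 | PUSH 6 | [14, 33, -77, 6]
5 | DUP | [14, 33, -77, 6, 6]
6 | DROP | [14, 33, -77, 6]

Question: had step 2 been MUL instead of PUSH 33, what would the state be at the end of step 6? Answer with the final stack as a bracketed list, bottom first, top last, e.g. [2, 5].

[14, -77, 6]

(re-executing from step 2 with the substitution; state before step 2: [14])
2 | MUL | [14]
3 | PUSH -77 | [14, -77]
4 | PUSH 6 | [14, -77, 6]
5 | DUP | [14, -77, 6, 6]
6 | DROP | [14, -77, 6]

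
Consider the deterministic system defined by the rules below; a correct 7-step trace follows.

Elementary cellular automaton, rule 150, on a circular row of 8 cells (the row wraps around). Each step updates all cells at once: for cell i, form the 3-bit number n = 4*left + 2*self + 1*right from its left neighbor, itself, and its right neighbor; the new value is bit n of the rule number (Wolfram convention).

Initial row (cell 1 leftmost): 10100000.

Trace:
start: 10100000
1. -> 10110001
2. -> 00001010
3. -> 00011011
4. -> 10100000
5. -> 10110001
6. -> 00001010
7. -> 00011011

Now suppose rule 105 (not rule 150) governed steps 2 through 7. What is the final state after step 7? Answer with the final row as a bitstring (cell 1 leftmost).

00011011

(re-executing steps 2..7 under rule 105; state before step 2: 10110001)
2. -> 11110101
3. -> 00011011
4. -> 01011111
5. -> 10110001
6. -> 11110101
7. -> 00011011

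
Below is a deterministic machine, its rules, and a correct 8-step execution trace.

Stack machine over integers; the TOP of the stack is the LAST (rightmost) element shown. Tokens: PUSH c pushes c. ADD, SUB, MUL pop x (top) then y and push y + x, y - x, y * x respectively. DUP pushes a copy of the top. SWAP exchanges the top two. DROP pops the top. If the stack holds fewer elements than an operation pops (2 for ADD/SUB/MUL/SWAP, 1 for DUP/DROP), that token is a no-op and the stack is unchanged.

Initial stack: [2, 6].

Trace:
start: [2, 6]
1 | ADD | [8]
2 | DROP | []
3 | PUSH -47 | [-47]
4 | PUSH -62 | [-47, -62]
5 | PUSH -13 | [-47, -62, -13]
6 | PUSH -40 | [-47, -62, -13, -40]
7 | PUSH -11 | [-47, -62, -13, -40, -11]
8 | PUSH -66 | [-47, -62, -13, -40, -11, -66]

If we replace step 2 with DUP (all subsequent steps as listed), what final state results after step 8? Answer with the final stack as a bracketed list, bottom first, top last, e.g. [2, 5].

(re-executing from step 2 with the substitution; state before step 2: [8])
2 | DUP | [8, 8]
3 | PUSH -47 | [8, 8, -47]
4 | PUSH -62 | [8, 8, -47, -62]
5 | PUSH -13 | [8, 8, -47, -62, -13]
6 | PUSH -40 | [8, 8, -47, -62, -13, -40]
7 | PUSH -11 | [8, 8, -47, -62, -13, -40, -11]
8 | PUSH -66 | [8, 8, -47, -62, -13, -40, -11, -66]

[8, 8, -47, -62, -13, -40, -11, -66]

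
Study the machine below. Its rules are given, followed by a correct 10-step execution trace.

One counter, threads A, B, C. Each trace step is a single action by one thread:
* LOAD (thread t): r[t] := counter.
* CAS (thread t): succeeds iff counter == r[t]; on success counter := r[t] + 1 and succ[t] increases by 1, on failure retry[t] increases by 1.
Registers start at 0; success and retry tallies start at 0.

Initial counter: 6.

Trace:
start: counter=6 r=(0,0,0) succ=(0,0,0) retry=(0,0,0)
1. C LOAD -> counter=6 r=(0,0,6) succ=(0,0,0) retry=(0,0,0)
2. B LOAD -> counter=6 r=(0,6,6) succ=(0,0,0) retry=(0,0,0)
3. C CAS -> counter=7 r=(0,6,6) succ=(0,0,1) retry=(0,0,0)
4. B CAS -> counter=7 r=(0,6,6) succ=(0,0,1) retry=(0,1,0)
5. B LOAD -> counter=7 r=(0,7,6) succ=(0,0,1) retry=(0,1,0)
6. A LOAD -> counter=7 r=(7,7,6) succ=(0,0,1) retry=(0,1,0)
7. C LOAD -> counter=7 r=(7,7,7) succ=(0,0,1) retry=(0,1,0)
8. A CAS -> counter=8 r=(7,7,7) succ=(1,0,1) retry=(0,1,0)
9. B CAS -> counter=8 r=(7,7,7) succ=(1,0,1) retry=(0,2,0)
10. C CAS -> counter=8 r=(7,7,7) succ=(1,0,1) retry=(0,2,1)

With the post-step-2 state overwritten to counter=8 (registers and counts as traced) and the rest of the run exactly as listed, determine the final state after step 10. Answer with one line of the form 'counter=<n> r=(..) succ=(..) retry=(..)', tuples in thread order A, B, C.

counter=9 r=(8,8,8) succ=(1,0,0) retry=(0,2,2)

state after step 2 := counter=8 r=(0,6,6) succ=(0,0,0) retry=(0,0,0)
3. C CAS -> counter=8 r=(0,6,6) succ=(0,0,0) retry=(0,0,1)
4. B CAS -> counter=8 r=(0,6,6) succ=(0,0,0) retry=(0,1,1)
5. B LOAD -> counter=8 r=(0,8,6) succ=(0,0,0) retry=(0,1,1)
6. A LOAD -> counter=8 r=(8,8,6) succ=(0,0,0) retry=(0,1,1)
7. C LOAD -> counter=8 r=(8,8,8) succ=(0,0,0) retry=(0,1,1)
8. A CAS -> counter=9 r=(8,8,8) succ=(1,0,0) retry=(0,1,1)
9. B CAS -> counter=9 r=(8,8,8) succ=(1,0,0) retry=(0,2,1)
10. C CAS -> counter=9 r=(8,8,8) succ=(1,0,0) retry=(0,2,2)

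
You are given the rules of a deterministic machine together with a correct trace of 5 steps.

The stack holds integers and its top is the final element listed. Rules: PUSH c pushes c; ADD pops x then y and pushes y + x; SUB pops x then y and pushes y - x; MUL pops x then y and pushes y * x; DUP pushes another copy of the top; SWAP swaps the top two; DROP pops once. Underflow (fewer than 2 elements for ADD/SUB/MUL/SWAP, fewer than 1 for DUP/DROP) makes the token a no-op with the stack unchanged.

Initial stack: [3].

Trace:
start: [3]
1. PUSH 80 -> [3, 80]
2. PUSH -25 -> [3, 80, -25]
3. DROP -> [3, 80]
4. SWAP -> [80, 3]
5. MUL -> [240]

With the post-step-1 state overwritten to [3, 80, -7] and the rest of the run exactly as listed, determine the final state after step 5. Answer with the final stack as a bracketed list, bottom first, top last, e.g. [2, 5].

state after step 1 := [3, 80, -7]
2. PUSH -25 -> [3, 80, -7, -25]
3. DROP -> [3, 80, -7]
4. SWAP -> [3, -7, 80]
5. MUL -> [3, -560]

[3, -560]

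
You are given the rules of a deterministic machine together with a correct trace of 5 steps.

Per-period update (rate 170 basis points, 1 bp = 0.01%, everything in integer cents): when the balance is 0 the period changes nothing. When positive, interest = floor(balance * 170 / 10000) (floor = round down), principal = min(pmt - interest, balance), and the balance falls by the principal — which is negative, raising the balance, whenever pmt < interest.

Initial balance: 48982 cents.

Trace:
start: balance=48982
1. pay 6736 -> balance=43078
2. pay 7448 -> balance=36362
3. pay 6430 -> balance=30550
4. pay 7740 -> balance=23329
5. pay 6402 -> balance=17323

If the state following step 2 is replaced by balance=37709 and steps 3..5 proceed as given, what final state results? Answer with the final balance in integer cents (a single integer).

state after step 2 := balance=37709
3. pay 6430 -> balance=31920
4. pay 7740 -> balance=24722
5. pay 6402 -> balance=18740

18740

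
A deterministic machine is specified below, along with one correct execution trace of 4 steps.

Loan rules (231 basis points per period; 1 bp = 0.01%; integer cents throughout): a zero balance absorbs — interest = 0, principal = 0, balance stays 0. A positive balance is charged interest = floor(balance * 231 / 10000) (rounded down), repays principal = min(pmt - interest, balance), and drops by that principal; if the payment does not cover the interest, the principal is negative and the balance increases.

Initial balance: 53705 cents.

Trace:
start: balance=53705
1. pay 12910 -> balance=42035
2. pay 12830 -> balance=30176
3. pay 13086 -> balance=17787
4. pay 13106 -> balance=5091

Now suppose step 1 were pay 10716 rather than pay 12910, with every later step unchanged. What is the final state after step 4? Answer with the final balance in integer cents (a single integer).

(re-executing from step 1 with the substitution; state before step 1: balance=53705)
1. pay 10716 -> balance=44229
2. pay 12830 -> balance=32420
3. pay 13086 -> balance=20082
4. pay 13106 -> balance=7439

7439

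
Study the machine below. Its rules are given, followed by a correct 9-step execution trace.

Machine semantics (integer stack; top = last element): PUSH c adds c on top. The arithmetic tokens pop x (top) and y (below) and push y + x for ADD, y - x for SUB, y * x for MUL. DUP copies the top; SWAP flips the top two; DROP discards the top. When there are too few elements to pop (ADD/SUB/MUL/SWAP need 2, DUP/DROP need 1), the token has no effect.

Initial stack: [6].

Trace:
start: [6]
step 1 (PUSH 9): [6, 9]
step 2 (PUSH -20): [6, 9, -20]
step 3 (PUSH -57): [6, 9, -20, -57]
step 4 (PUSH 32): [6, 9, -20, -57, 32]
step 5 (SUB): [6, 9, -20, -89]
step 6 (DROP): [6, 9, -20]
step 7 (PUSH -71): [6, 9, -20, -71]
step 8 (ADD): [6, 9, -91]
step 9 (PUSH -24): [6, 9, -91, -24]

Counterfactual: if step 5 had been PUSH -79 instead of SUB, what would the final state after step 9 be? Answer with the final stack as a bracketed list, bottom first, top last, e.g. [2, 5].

(re-executing from step 5 with the substitution; state before step 5: [6, 9, -20, -57, 32])
step 5 (PUSH -79): [6, 9, -20, -57, 32, -79]
step 6 (DROP): [6, 9, -20, -57, 32]
step 7 (PUSH -71): [6, 9, -20, -57, 32, -71]
step 8 (ADD): [6, 9, -20, -57, -39]
step 9 (PUSH -24): [6, 9, -20, -57, -39, -24]

[6, 9, -20, -57, -39, -24]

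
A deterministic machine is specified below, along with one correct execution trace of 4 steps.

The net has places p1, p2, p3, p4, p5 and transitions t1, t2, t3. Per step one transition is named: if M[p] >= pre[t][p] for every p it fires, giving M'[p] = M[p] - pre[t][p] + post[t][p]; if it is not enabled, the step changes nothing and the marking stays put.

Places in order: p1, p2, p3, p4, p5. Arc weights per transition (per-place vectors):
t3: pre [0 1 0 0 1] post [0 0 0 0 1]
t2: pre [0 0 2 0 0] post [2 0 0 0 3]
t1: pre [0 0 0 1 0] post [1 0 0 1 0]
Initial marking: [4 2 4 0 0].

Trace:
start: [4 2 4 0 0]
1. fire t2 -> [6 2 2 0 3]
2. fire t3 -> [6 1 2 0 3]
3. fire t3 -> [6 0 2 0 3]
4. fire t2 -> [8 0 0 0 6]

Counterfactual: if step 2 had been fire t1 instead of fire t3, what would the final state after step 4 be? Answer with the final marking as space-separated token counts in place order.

8 1 0 0 6

(re-executing from step 2 with the substitution; state before step 2: [6 2 2 0 3])
2. fire t1 -> [6 2 2 0 3]
3. fire t3 -> [6 1 2 0 3]
4. fire t2 -> [8 1 0 0 6]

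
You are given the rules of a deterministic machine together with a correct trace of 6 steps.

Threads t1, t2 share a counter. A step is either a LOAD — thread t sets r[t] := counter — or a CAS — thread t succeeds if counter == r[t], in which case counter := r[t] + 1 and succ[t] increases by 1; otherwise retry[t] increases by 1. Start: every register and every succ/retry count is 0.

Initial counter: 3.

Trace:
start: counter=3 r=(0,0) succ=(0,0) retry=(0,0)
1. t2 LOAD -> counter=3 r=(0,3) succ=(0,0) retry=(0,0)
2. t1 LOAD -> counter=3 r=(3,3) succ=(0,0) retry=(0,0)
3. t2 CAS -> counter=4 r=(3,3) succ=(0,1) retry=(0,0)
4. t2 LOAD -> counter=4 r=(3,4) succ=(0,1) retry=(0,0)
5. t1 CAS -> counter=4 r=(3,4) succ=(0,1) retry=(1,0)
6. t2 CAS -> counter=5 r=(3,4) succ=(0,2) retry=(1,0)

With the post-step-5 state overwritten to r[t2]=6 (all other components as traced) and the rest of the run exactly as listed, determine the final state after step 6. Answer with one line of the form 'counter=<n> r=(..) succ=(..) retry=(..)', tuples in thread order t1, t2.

counter=4 r=(3,6) succ=(0,1) retry=(1,1)

state after step 5 := counter=4 r=(3,6) succ=(0,1) retry=(1,0)
6. t2 CAS -> counter=4 r=(3,6) succ=(0,1) retry=(1,1)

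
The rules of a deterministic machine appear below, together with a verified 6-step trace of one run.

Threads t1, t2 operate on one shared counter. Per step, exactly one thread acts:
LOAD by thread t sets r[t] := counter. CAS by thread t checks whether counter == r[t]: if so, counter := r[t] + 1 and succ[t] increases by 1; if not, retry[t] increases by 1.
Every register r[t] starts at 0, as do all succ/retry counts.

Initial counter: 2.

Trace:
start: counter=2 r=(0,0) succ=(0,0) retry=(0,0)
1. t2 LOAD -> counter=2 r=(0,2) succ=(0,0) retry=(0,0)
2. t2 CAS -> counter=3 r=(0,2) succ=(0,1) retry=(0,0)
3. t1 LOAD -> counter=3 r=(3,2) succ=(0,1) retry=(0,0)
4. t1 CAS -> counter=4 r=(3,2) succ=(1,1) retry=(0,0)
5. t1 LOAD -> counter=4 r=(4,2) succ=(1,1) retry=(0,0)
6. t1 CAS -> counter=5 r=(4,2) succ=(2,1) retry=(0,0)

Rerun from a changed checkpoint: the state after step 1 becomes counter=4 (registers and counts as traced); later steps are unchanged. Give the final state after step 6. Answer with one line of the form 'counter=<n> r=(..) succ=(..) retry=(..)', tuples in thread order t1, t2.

counter=6 r=(5,2) succ=(2,0) retry=(0,1)

state after step 1 := counter=4 r=(0,2) succ=(0,0) retry=(0,0)
2. t2 CAS -> counter=4 r=(0,2) succ=(0,0) retry=(0,1)
3. t1 LOAD -> counter=4 r=(4,2) succ=(0,0) retry=(0,1)
4. t1 CAS -> counter=5 r=(4,2) succ=(1,0) retry=(0,1)
5. t1 LOAD -> counter=5 r=(5,2) succ=(1,0) retry=(0,1)
6. t1 CAS -> counter=6 r=(5,2) succ=(2,0) retry=(0,1)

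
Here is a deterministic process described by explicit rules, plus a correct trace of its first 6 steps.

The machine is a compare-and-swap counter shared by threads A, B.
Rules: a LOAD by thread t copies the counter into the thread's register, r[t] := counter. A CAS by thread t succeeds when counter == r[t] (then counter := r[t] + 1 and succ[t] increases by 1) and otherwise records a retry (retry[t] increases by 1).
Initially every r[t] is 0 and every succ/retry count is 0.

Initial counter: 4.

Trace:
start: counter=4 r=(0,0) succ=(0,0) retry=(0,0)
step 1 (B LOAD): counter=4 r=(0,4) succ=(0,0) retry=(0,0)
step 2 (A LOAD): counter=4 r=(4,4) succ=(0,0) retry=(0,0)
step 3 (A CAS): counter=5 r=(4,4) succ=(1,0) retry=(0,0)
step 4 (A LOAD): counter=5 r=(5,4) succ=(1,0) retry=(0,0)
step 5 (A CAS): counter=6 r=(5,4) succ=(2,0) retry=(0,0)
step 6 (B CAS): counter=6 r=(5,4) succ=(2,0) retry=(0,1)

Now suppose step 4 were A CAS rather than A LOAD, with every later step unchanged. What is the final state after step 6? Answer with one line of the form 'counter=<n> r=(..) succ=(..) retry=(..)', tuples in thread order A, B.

counter=5 r=(4,4) succ=(1,0) retry=(2,1)

(re-executing from step 4 with the substitution; state before step 4: counter=5 r=(4,4) succ=(1,0) retry=(0,0))
step 4 (A CAS): counter=5 r=(4,4) succ=(1,0) retry=(1,0)
step 5 (A CAS): counter=5 r=(4,4) succ=(1,0) retry=(2,0)
step 6 (B CAS): counter=5 r=(4,4) succ=(1,0) retry=(2,1)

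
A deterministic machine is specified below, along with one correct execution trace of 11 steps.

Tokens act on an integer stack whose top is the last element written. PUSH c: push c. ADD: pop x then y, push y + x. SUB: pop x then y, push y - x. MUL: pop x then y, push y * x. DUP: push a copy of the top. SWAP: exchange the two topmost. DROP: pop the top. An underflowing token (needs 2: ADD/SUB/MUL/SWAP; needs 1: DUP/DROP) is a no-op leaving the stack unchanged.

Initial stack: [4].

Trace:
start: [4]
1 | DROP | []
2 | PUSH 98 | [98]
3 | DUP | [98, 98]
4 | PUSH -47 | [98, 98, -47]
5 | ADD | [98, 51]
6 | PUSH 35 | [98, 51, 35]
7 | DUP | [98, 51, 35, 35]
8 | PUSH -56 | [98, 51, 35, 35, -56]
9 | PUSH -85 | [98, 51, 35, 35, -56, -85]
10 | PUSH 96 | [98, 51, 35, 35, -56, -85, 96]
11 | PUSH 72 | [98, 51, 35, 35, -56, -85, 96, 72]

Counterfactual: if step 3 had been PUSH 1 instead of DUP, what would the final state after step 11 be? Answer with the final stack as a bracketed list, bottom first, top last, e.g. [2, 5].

[98, -46, 35, 35, -56, -85, 96, 72]

(re-executing from step 3 with the substitution; state before step 3: [98])
3 | PUSH 1 | [98, 1]
4 | PUSH -47 | [98, 1, -47]
5 | ADD | [98, -46]
6 | PUSH 35 | [98, -46, 35]
7 | DUP | [98, -46, 35, 35]
8 | PUSH -56 | [98, -46, 35, 35, -56]
9 | PUSH -85 | [98, -46, 35, 35, -56, -85]
10 | PUSH 96 | [98, -46, 35, 35, -56, -85, 96]
11 | PUSH 72 | [98, -46, 35, 35, -56, -85, 96, 72]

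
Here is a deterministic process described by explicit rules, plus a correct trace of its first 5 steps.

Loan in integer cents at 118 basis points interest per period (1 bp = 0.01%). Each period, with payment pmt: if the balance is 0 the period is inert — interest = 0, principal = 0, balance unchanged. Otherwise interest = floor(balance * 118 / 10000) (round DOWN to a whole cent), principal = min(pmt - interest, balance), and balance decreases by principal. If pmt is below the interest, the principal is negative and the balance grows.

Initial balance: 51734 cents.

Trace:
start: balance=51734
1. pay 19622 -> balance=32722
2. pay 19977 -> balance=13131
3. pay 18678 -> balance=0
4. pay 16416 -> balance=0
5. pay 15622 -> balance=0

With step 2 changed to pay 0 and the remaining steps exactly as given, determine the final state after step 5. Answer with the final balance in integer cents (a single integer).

(re-executing from step 2 with the substitution; state before step 2: balance=32722)
2. pay 0 -> balance=33108
3. pay 18678 -> balance=14820
4. pay 16416 -> balance=0
5. pay 15622 -> balance=0

0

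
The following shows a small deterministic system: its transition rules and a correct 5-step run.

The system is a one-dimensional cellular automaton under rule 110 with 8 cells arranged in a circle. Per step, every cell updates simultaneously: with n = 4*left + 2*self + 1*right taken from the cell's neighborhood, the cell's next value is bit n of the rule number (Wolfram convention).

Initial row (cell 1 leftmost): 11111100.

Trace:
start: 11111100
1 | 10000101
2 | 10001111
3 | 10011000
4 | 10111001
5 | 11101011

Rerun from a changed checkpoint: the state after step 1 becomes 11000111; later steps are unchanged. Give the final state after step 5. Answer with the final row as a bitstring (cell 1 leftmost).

state after step 1 := 11000111
2 | 01001100
3 | 11011100
4 | 11110101
5 | 00011111

00011111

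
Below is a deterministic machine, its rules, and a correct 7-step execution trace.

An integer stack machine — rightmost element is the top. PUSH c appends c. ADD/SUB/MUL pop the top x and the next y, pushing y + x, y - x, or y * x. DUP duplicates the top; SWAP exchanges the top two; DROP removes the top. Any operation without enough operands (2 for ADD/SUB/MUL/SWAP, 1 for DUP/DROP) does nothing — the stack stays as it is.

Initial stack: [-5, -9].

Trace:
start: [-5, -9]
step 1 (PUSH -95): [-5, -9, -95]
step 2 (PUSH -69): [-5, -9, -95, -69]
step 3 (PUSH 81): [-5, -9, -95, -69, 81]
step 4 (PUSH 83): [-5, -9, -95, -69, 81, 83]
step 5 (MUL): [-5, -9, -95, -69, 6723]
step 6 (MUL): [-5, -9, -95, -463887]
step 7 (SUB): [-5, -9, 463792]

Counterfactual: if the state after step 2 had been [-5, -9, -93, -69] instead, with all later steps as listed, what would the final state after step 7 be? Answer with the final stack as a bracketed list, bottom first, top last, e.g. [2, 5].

state after step 2 := [-5, -9, -93, -69]
step 3 (PUSH 81): [-5, -9, -93, -69, 81]
step 4 (PUSH 83): [-5, -9, -93, -69, 81, 83]
step 5 (MUL): [-5, -9, -93, -69, 6723]
step 6 (MUL): [-5, -9, -93, -463887]
step 7 (SUB): [-5, -9, 463794]

[-5, -9, 463794]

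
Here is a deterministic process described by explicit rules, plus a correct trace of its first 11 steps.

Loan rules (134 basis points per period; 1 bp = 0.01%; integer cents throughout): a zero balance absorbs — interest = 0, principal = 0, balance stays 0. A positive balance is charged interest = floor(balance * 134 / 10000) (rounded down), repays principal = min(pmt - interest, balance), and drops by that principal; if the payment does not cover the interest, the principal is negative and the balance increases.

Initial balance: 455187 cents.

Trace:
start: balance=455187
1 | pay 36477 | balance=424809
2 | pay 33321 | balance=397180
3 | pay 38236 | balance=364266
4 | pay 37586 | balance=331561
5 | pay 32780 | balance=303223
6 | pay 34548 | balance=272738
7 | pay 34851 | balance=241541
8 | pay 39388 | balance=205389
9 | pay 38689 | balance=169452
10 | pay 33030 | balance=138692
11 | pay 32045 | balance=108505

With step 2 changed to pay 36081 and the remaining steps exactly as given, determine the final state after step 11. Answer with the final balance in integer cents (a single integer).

(re-executing from step 2 with the substitution; state before step 2: balance=424809)
2 | pay 36081 | balance=394420
3 | pay 38236 | balance=361469
4 | pay 37586 | balance=328726
5 | pay 32780 | balance=300350
6 | pay 34548 | balance=269826
7 | pay 34851 | balance=238590
8 | pay 39388 | balance=202399
9 | pay 38689 | balance=166422
10 | pay 33030 | balance=135622
11 | pay 32045 | balance=105394

105394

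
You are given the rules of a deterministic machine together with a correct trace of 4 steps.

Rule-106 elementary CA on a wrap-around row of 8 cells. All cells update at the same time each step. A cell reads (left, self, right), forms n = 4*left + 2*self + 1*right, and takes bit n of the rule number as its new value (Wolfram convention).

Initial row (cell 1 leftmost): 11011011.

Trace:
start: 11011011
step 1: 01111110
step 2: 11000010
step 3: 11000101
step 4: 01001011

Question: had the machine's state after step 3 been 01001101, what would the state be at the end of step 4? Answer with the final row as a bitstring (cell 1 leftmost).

state after step 3 := 01001101
step 4: 10011110

10011110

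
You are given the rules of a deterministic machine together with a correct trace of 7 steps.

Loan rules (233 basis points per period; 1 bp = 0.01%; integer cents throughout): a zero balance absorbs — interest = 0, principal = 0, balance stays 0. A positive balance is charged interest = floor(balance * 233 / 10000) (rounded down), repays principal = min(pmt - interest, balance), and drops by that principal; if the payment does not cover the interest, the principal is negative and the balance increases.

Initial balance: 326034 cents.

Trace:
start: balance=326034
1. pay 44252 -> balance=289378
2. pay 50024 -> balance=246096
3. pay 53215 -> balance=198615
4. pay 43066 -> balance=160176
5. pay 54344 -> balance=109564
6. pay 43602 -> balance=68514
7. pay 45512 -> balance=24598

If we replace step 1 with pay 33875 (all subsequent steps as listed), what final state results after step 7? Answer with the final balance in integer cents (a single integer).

(re-executing from step 1 with the substitution; state before step 1: balance=326034)
1. pay 33875 -> balance=299755
2. pay 50024 -> balance=256715
3. pay 53215 -> balance=209481
4. pay 43066 -> balance=171295
5. pay 54344 -> balance=120942
6. pay 43602 -> balance=80157
7. pay 45512 -> balance=36512

36512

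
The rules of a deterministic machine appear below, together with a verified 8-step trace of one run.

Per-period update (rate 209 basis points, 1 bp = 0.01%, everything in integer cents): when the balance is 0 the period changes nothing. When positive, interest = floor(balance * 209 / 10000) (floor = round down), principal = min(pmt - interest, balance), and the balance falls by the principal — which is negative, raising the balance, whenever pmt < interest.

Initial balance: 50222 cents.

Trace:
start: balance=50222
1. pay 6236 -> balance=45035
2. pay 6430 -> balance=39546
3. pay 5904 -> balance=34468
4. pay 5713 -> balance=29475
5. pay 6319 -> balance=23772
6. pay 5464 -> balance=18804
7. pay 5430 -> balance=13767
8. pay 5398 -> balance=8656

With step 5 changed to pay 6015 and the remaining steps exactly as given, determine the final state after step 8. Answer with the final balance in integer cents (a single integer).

(re-executing from step 5 with the substitution; state before step 5: balance=29475)
5. pay 6015 -> balance=24076
6. pay 5464 -> balance=19115
7. pay 5430 -> balance=14084
8. pay 5398 -> balance=8980

8980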